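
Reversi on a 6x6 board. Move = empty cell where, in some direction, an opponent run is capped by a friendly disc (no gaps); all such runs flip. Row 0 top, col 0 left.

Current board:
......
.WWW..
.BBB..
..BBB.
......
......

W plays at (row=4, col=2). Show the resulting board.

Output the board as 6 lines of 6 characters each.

Place W at (4,2); scan 8 dirs for brackets.
Dir NW: first cell '.' (not opp) -> no flip
Dir N: opp run (3,2) (2,2) capped by W -> flip
Dir NE: opp run (3,3), next='.' -> no flip
Dir W: first cell '.' (not opp) -> no flip
Dir E: first cell '.' (not opp) -> no flip
Dir SW: first cell '.' (not opp) -> no flip
Dir S: first cell '.' (not opp) -> no flip
Dir SE: first cell '.' (not opp) -> no flip
All flips: (2,2) (3,2)

Answer: ......
.WWW..
.BWB..
..WBB.
..W...
......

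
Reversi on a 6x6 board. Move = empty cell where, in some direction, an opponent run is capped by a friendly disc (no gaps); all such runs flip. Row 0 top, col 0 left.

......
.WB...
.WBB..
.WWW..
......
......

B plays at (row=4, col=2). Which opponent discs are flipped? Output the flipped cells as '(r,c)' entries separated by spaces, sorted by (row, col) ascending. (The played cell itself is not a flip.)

Dir NW: opp run (3,1), next='.' -> no flip
Dir N: opp run (3,2) capped by B -> flip
Dir NE: opp run (3,3), next='.' -> no flip
Dir W: first cell '.' (not opp) -> no flip
Dir E: first cell '.' (not opp) -> no flip
Dir SW: first cell '.' (not opp) -> no flip
Dir S: first cell '.' (not opp) -> no flip
Dir SE: first cell '.' (not opp) -> no flip

Answer: (3,2)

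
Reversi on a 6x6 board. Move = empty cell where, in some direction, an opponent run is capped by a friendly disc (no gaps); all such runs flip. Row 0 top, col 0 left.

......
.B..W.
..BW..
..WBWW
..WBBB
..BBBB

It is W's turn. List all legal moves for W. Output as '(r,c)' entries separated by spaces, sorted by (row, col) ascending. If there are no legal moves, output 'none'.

Answer: (1,2) (2,1) (2,4)

Derivation:
(0,0): no bracket -> illegal
(0,1): no bracket -> illegal
(0,2): no bracket -> illegal
(1,0): no bracket -> illegal
(1,2): flips 1 -> legal
(1,3): no bracket -> illegal
(2,0): no bracket -> illegal
(2,1): flips 1 -> legal
(2,4): flips 1 -> legal
(3,1): no bracket -> illegal
(4,1): no bracket -> illegal
(5,1): no bracket -> illegal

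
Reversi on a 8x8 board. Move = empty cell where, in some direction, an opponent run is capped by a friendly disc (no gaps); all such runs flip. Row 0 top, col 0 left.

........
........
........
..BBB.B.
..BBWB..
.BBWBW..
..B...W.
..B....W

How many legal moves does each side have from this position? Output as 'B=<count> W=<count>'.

Answer: B=5 W=10

Derivation:
-- B to move --
(3,5): flips 2 -> legal
(4,6): no bracket -> illegal
(5,6): flips 1 -> legal
(5,7): no bracket -> illegal
(6,3): flips 1 -> legal
(6,4): flips 1 -> legal
(6,5): flips 1 -> legal
(6,7): no bracket -> illegal
(7,5): no bracket -> illegal
(7,6): no bracket -> illegal
B mobility = 5
-- W to move --
(2,1): no bracket -> illegal
(2,2): flips 1 -> legal
(2,3): flips 2 -> legal
(2,4): flips 1 -> legal
(2,5): no bracket -> illegal
(2,6): no bracket -> illegal
(2,7): no bracket -> illegal
(3,1): flips 1 -> legal
(3,5): flips 1 -> legal
(3,7): no bracket -> illegal
(4,0): no bracket -> illegal
(4,1): flips 2 -> legal
(4,6): flips 1 -> legal
(4,7): no bracket -> illegal
(5,0): flips 2 -> legal
(5,6): no bracket -> illegal
(6,0): no bracket -> illegal
(6,1): no bracket -> illegal
(6,3): no bracket -> illegal
(6,4): flips 1 -> legal
(6,5): no bracket -> illegal
(7,1): flips 1 -> legal
(7,3): no bracket -> illegal
W mobility = 10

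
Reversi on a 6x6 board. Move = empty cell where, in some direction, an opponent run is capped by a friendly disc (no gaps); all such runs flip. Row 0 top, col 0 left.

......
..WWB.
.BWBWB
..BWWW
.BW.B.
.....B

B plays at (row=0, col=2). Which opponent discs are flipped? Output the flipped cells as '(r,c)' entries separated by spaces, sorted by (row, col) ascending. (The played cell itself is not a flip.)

Dir NW: edge -> no flip
Dir N: edge -> no flip
Dir NE: edge -> no flip
Dir W: first cell '.' (not opp) -> no flip
Dir E: first cell '.' (not opp) -> no flip
Dir SW: first cell '.' (not opp) -> no flip
Dir S: opp run (1,2) (2,2) capped by B -> flip
Dir SE: opp run (1,3) (2,4) (3,5), next=edge -> no flip

Answer: (1,2) (2,2)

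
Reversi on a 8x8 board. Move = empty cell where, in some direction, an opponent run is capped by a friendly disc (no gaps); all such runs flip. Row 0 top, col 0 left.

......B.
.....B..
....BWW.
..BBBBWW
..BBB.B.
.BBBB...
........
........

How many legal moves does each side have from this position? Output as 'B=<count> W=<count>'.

Answer: B=3 W=9

Derivation:
-- B to move --
(1,4): no bracket -> illegal
(1,6): flips 3 -> legal
(1,7): flips 1 -> legal
(2,7): flips 2 -> legal
(4,5): no bracket -> illegal
(4,7): no bracket -> illegal
B mobility = 3
-- W to move --
(0,4): flips 1 -> legal
(0,5): flips 1 -> legal
(0,7): no bracket -> illegal
(1,3): no bracket -> illegal
(1,4): no bracket -> illegal
(1,6): no bracket -> illegal
(1,7): no bracket -> illegal
(2,1): no bracket -> illegal
(2,2): no bracket -> illegal
(2,3): flips 1 -> legal
(3,1): flips 4 -> legal
(4,0): no bracket -> illegal
(4,1): no bracket -> illegal
(4,5): flips 1 -> legal
(4,7): no bracket -> illegal
(5,0): no bracket -> illegal
(5,5): flips 1 -> legal
(5,6): flips 1 -> legal
(5,7): no bracket -> illegal
(6,0): no bracket -> illegal
(6,1): flips 3 -> legal
(6,2): flips 3 -> legal
(6,3): no bracket -> illegal
(6,4): no bracket -> illegal
(6,5): no bracket -> illegal
W mobility = 9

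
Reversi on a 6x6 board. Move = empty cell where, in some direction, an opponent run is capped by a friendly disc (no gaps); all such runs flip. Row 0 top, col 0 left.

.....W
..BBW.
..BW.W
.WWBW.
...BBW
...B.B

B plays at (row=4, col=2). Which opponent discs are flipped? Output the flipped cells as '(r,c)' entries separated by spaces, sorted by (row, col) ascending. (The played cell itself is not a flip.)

Dir NW: opp run (3,1), next='.' -> no flip
Dir N: opp run (3,2) capped by B -> flip
Dir NE: first cell 'B' (not opp) -> no flip
Dir W: first cell '.' (not opp) -> no flip
Dir E: first cell 'B' (not opp) -> no flip
Dir SW: first cell '.' (not opp) -> no flip
Dir S: first cell '.' (not opp) -> no flip
Dir SE: first cell 'B' (not opp) -> no flip

Answer: (3,2)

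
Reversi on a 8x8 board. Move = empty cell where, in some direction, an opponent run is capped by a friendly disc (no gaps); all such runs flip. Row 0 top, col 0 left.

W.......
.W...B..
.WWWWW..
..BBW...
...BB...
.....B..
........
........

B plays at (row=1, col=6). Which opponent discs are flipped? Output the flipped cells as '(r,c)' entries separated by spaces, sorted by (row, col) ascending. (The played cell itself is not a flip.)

Answer: (2,5) (3,4)

Derivation:
Dir NW: first cell '.' (not opp) -> no flip
Dir N: first cell '.' (not opp) -> no flip
Dir NE: first cell '.' (not opp) -> no flip
Dir W: first cell 'B' (not opp) -> no flip
Dir E: first cell '.' (not opp) -> no flip
Dir SW: opp run (2,5) (3,4) capped by B -> flip
Dir S: first cell '.' (not opp) -> no flip
Dir SE: first cell '.' (not opp) -> no flip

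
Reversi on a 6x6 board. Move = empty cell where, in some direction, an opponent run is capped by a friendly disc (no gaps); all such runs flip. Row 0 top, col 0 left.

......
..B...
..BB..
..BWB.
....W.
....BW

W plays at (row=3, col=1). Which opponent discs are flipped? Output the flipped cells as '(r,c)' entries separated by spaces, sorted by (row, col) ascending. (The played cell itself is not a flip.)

Dir NW: first cell '.' (not opp) -> no flip
Dir N: first cell '.' (not opp) -> no flip
Dir NE: opp run (2,2), next='.' -> no flip
Dir W: first cell '.' (not opp) -> no flip
Dir E: opp run (3,2) capped by W -> flip
Dir SW: first cell '.' (not opp) -> no flip
Dir S: first cell '.' (not opp) -> no flip
Dir SE: first cell '.' (not opp) -> no flip

Answer: (3,2)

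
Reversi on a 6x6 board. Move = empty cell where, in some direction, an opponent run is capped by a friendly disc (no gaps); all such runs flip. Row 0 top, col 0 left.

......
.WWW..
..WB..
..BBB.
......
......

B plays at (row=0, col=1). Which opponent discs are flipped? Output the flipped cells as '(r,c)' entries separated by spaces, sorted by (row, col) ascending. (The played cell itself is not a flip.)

Dir NW: edge -> no flip
Dir N: edge -> no flip
Dir NE: edge -> no flip
Dir W: first cell '.' (not opp) -> no flip
Dir E: first cell '.' (not opp) -> no flip
Dir SW: first cell '.' (not opp) -> no flip
Dir S: opp run (1,1), next='.' -> no flip
Dir SE: opp run (1,2) capped by B -> flip

Answer: (1,2)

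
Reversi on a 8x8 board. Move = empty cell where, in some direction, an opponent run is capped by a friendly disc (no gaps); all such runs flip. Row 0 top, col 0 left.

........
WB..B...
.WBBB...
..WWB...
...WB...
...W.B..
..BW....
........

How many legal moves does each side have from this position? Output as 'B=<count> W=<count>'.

-- B to move --
(0,0): no bracket -> illegal
(0,1): no bracket -> illegal
(1,2): no bracket -> illegal
(2,0): flips 1 -> legal
(3,0): no bracket -> illegal
(3,1): flips 3 -> legal
(4,1): flips 1 -> legal
(4,2): flips 3 -> legal
(5,2): flips 1 -> legal
(5,4): no bracket -> illegal
(6,4): flips 1 -> legal
(7,2): no bracket -> illegal
(7,3): flips 4 -> legal
(7,4): no bracket -> illegal
B mobility = 7
-- W to move --
(0,0): flips 2 -> legal
(0,1): flips 1 -> legal
(0,2): no bracket -> illegal
(0,3): no bracket -> illegal
(0,4): no bracket -> illegal
(0,5): flips 2 -> legal
(1,2): flips 2 -> legal
(1,3): flips 1 -> legal
(1,5): flips 1 -> legal
(2,0): no bracket -> illegal
(2,5): flips 4 -> legal
(3,1): no bracket -> illegal
(3,5): flips 2 -> legal
(4,5): flips 1 -> legal
(4,6): no bracket -> illegal
(5,1): no bracket -> illegal
(5,2): no bracket -> illegal
(5,4): no bracket -> illegal
(5,6): no bracket -> illegal
(6,1): flips 1 -> legal
(6,4): no bracket -> illegal
(6,5): no bracket -> illegal
(6,6): flips 2 -> legal
(7,1): flips 1 -> legal
(7,2): no bracket -> illegal
(7,3): no bracket -> illegal
W mobility = 12

Answer: B=7 W=12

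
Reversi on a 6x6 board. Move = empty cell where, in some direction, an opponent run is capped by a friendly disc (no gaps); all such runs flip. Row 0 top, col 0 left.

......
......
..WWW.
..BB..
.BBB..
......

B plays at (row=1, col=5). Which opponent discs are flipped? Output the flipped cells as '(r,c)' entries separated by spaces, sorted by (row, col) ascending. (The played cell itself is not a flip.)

Dir NW: first cell '.' (not opp) -> no flip
Dir N: first cell '.' (not opp) -> no flip
Dir NE: edge -> no flip
Dir W: first cell '.' (not opp) -> no flip
Dir E: edge -> no flip
Dir SW: opp run (2,4) capped by B -> flip
Dir S: first cell '.' (not opp) -> no flip
Dir SE: edge -> no flip

Answer: (2,4)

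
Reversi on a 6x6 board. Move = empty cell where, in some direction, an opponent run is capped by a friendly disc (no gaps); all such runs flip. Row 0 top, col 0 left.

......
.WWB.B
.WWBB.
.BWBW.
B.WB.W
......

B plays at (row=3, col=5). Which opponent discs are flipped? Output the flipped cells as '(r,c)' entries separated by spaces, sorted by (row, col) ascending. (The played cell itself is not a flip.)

Dir NW: first cell 'B' (not opp) -> no flip
Dir N: first cell '.' (not opp) -> no flip
Dir NE: edge -> no flip
Dir W: opp run (3,4) capped by B -> flip
Dir E: edge -> no flip
Dir SW: first cell '.' (not opp) -> no flip
Dir S: opp run (4,5), next='.' -> no flip
Dir SE: edge -> no flip

Answer: (3,4)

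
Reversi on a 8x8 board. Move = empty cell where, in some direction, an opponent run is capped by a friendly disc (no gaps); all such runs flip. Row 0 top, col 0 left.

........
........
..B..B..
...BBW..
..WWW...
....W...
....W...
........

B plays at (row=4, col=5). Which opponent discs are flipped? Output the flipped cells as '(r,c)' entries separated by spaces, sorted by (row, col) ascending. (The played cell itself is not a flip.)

Answer: (3,5)

Derivation:
Dir NW: first cell 'B' (not opp) -> no flip
Dir N: opp run (3,5) capped by B -> flip
Dir NE: first cell '.' (not opp) -> no flip
Dir W: opp run (4,4) (4,3) (4,2), next='.' -> no flip
Dir E: first cell '.' (not opp) -> no flip
Dir SW: opp run (5,4), next='.' -> no flip
Dir S: first cell '.' (not opp) -> no flip
Dir SE: first cell '.' (not opp) -> no flip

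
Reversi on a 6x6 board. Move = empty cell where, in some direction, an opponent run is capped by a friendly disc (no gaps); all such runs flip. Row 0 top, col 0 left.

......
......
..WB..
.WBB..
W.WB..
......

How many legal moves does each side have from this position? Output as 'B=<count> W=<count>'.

-- B to move --
(1,1): flips 1 -> legal
(1,2): flips 1 -> legal
(1,3): no bracket -> illegal
(2,0): no bracket -> illegal
(2,1): flips 1 -> legal
(3,0): flips 1 -> legal
(4,1): flips 1 -> legal
(5,0): no bracket -> illegal
(5,1): flips 1 -> legal
(5,2): flips 1 -> legal
(5,3): no bracket -> illegal
B mobility = 7
-- W to move --
(1,2): no bracket -> illegal
(1,3): no bracket -> illegal
(1,4): no bracket -> illegal
(2,1): no bracket -> illegal
(2,4): flips 2 -> legal
(3,4): flips 2 -> legal
(4,1): no bracket -> illegal
(4,4): flips 2 -> legal
(5,2): no bracket -> illegal
(5,3): no bracket -> illegal
(5,4): no bracket -> illegal
W mobility = 3

Answer: B=7 W=3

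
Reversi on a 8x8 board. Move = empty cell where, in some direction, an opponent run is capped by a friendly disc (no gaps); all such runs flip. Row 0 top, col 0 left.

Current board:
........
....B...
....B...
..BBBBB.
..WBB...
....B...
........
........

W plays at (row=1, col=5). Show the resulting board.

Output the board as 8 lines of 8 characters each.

Place W at (1,5); scan 8 dirs for brackets.
Dir NW: first cell '.' (not opp) -> no flip
Dir N: first cell '.' (not opp) -> no flip
Dir NE: first cell '.' (not opp) -> no flip
Dir W: opp run (1,4), next='.' -> no flip
Dir E: first cell '.' (not opp) -> no flip
Dir SW: opp run (2,4) (3,3) capped by W -> flip
Dir S: first cell '.' (not opp) -> no flip
Dir SE: first cell '.' (not opp) -> no flip
All flips: (2,4) (3,3)

Answer: ........
....BW..
....W...
..BWBBB.
..WBB...
....B...
........
........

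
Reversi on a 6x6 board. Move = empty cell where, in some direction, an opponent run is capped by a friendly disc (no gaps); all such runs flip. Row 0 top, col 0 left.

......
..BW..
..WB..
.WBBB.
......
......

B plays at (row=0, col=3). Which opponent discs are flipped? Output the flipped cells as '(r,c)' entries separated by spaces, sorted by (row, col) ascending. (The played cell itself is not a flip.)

Dir NW: edge -> no flip
Dir N: edge -> no flip
Dir NE: edge -> no flip
Dir W: first cell '.' (not opp) -> no flip
Dir E: first cell '.' (not opp) -> no flip
Dir SW: first cell 'B' (not opp) -> no flip
Dir S: opp run (1,3) capped by B -> flip
Dir SE: first cell '.' (not opp) -> no flip

Answer: (1,3)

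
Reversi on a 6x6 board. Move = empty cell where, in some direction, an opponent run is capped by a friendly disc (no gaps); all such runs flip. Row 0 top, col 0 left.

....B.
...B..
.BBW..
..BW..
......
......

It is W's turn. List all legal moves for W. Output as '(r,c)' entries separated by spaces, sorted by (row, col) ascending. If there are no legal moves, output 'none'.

Answer: (0,3) (1,1) (2,0) (3,1) (4,1)

Derivation:
(0,2): no bracket -> illegal
(0,3): flips 1 -> legal
(0,5): no bracket -> illegal
(1,0): no bracket -> illegal
(1,1): flips 1 -> legal
(1,2): no bracket -> illegal
(1,4): no bracket -> illegal
(1,5): no bracket -> illegal
(2,0): flips 2 -> legal
(2,4): no bracket -> illegal
(3,0): no bracket -> illegal
(3,1): flips 1 -> legal
(4,1): flips 1 -> legal
(4,2): no bracket -> illegal
(4,3): no bracket -> illegal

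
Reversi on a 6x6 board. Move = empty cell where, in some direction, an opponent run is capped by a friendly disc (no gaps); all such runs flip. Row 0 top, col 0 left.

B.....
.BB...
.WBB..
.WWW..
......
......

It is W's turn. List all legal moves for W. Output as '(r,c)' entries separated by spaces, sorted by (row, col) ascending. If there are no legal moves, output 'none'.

Answer: (0,1) (0,2) (0,3) (1,3) (1,4) (2,4)

Derivation:
(0,1): flips 1 -> legal
(0,2): flips 2 -> legal
(0,3): flips 1 -> legal
(1,0): no bracket -> illegal
(1,3): flips 2 -> legal
(1,4): flips 1 -> legal
(2,0): no bracket -> illegal
(2,4): flips 2 -> legal
(3,4): no bracket -> illegal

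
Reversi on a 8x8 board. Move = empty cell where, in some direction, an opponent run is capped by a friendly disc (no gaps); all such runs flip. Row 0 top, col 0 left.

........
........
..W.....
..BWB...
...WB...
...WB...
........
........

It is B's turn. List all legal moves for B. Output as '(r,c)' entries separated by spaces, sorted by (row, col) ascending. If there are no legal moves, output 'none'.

(1,1): flips 2 -> legal
(1,2): flips 1 -> legal
(1,3): no bracket -> illegal
(2,1): no bracket -> illegal
(2,3): no bracket -> illegal
(2,4): no bracket -> illegal
(3,1): no bracket -> illegal
(4,2): flips 1 -> legal
(5,2): flips 2 -> legal
(6,2): flips 1 -> legal
(6,3): no bracket -> illegal
(6,4): no bracket -> illegal

Answer: (1,1) (1,2) (4,2) (5,2) (6,2)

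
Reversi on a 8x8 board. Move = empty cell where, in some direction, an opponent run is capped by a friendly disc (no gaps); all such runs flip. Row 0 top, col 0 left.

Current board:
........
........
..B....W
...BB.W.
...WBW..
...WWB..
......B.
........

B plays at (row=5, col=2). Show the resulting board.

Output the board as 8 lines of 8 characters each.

Place B at (5,2); scan 8 dirs for brackets.
Dir NW: first cell '.' (not opp) -> no flip
Dir N: first cell '.' (not opp) -> no flip
Dir NE: opp run (4,3) capped by B -> flip
Dir W: first cell '.' (not opp) -> no flip
Dir E: opp run (5,3) (5,4) capped by B -> flip
Dir SW: first cell '.' (not opp) -> no flip
Dir S: first cell '.' (not opp) -> no flip
Dir SE: first cell '.' (not opp) -> no flip
All flips: (4,3) (5,3) (5,4)

Answer: ........
........
..B....W
...BB.W.
...BBW..
..BBBB..
......B.
........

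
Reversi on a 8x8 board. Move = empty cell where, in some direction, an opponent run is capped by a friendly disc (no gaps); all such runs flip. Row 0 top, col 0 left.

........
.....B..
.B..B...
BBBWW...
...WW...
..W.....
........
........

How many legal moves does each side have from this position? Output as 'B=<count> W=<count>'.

Answer: B=3 W=3

Derivation:
-- B to move --
(2,2): no bracket -> illegal
(2,3): no bracket -> illegal
(2,5): no bracket -> illegal
(3,5): flips 2 -> legal
(4,1): no bracket -> illegal
(4,2): flips 1 -> legal
(4,5): no bracket -> illegal
(5,1): no bracket -> illegal
(5,3): no bracket -> illegal
(5,4): flips 3 -> legal
(5,5): no bracket -> illegal
(6,1): no bracket -> illegal
(6,2): no bracket -> illegal
(6,3): no bracket -> illegal
B mobility = 3
-- W to move --
(0,4): no bracket -> illegal
(0,5): no bracket -> illegal
(0,6): flips 2 -> legal
(1,0): flips 2 -> legal
(1,1): no bracket -> illegal
(1,2): no bracket -> illegal
(1,3): no bracket -> illegal
(1,4): flips 1 -> legal
(1,6): no bracket -> illegal
(2,0): no bracket -> illegal
(2,2): no bracket -> illegal
(2,3): no bracket -> illegal
(2,5): no bracket -> illegal
(2,6): no bracket -> illegal
(3,5): no bracket -> illegal
(4,0): no bracket -> illegal
(4,1): no bracket -> illegal
(4,2): no bracket -> illegal
W mobility = 3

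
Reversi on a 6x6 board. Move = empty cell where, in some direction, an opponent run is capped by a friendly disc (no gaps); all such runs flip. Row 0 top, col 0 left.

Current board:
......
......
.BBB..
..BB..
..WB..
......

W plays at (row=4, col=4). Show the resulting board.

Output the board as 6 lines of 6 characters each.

Place W at (4,4); scan 8 dirs for brackets.
Dir NW: opp run (3,3) (2,2), next='.' -> no flip
Dir N: first cell '.' (not opp) -> no flip
Dir NE: first cell '.' (not opp) -> no flip
Dir W: opp run (4,3) capped by W -> flip
Dir E: first cell '.' (not opp) -> no flip
Dir SW: first cell '.' (not opp) -> no flip
Dir S: first cell '.' (not opp) -> no flip
Dir SE: first cell '.' (not opp) -> no flip
All flips: (4,3)

Answer: ......
......
.BBB..
..BB..
..WWW.
......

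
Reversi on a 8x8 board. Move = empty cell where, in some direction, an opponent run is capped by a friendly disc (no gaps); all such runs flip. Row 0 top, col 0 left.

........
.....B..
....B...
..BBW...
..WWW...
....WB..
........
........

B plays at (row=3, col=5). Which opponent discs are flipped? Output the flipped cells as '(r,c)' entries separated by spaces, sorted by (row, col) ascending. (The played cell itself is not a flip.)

Answer: (3,4)

Derivation:
Dir NW: first cell 'B' (not opp) -> no flip
Dir N: first cell '.' (not opp) -> no flip
Dir NE: first cell '.' (not opp) -> no flip
Dir W: opp run (3,4) capped by B -> flip
Dir E: first cell '.' (not opp) -> no flip
Dir SW: opp run (4,4), next='.' -> no flip
Dir S: first cell '.' (not opp) -> no flip
Dir SE: first cell '.' (not opp) -> no flip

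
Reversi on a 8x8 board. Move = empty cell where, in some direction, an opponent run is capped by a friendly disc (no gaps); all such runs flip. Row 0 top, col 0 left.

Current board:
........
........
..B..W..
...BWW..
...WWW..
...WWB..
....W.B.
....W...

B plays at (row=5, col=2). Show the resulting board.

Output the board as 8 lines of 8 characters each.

Place B at (5,2); scan 8 dirs for brackets.
Dir NW: first cell '.' (not opp) -> no flip
Dir N: first cell '.' (not opp) -> no flip
Dir NE: opp run (4,3) (3,4) (2,5), next='.' -> no flip
Dir W: first cell '.' (not opp) -> no flip
Dir E: opp run (5,3) (5,4) capped by B -> flip
Dir SW: first cell '.' (not opp) -> no flip
Dir S: first cell '.' (not opp) -> no flip
Dir SE: first cell '.' (not opp) -> no flip
All flips: (5,3) (5,4)

Answer: ........
........
..B..W..
...BWW..
...WWW..
..BBBB..
....W.B.
....W...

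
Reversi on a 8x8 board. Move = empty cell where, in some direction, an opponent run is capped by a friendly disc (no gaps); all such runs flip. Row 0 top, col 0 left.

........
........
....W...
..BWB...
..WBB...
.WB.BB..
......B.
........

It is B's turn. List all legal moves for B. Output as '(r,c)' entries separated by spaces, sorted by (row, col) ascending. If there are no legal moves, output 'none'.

Answer: (1,4) (2,2) (2,3) (4,1) (5,0)

Derivation:
(1,3): no bracket -> illegal
(1,4): flips 1 -> legal
(1,5): no bracket -> illegal
(2,2): flips 1 -> legal
(2,3): flips 1 -> legal
(2,5): no bracket -> illegal
(3,1): no bracket -> illegal
(3,5): no bracket -> illegal
(4,0): no bracket -> illegal
(4,1): flips 1 -> legal
(5,0): flips 1 -> legal
(5,3): no bracket -> illegal
(6,0): no bracket -> illegal
(6,1): no bracket -> illegal
(6,2): no bracket -> illegal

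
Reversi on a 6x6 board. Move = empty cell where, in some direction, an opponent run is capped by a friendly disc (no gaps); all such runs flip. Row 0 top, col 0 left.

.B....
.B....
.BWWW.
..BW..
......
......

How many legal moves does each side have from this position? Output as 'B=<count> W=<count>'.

Answer: B=5 W=5

Derivation:
-- B to move --
(1,2): flips 1 -> legal
(1,3): no bracket -> illegal
(1,4): flips 1 -> legal
(1,5): no bracket -> illegal
(2,5): flips 3 -> legal
(3,1): no bracket -> illegal
(3,4): flips 1 -> legal
(3,5): no bracket -> illegal
(4,2): no bracket -> illegal
(4,3): no bracket -> illegal
(4,4): flips 2 -> legal
B mobility = 5
-- W to move --
(0,0): flips 1 -> legal
(0,2): no bracket -> illegal
(1,0): no bracket -> illegal
(1,2): no bracket -> illegal
(2,0): flips 1 -> legal
(3,0): no bracket -> illegal
(3,1): flips 1 -> legal
(4,1): flips 1 -> legal
(4,2): flips 1 -> legal
(4,3): no bracket -> illegal
W mobility = 5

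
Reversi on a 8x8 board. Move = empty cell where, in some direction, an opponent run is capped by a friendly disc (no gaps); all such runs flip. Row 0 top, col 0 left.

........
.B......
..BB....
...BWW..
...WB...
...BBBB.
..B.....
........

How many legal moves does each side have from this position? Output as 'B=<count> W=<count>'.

Answer: B=6 W=8

Derivation:
-- B to move --
(2,4): flips 1 -> legal
(2,5): no bracket -> illegal
(2,6): flips 1 -> legal
(3,2): flips 1 -> legal
(3,6): flips 2 -> legal
(4,2): flips 1 -> legal
(4,5): flips 1 -> legal
(4,6): no bracket -> illegal
(5,2): no bracket -> illegal
B mobility = 6
-- W to move --
(0,0): no bracket -> illegal
(0,1): no bracket -> illegal
(0,2): no bracket -> illegal
(1,0): no bracket -> illegal
(1,2): flips 1 -> legal
(1,3): flips 2 -> legal
(1,4): no bracket -> illegal
(2,0): no bracket -> illegal
(2,1): no bracket -> illegal
(2,4): no bracket -> illegal
(3,1): no bracket -> illegal
(3,2): flips 1 -> legal
(4,2): no bracket -> illegal
(4,5): flips 1 -> legal
(4,6): no bracket -> illegal
(4,7): no bracket -> illegal
(5,1): no bracket -> illegal
(5,2): no bracket -> illegal
(5,7): no bracket -> illegal
(6,1): no bracket -> illegal
(6,3): flips 1 -> legal
(6,4): flips 2 -> legal
(6,5): flips 1 -> legal
(6,6): no bracket -> illegal
(6,7): no bracket -> illegal
(7,1): flips 3 -> legal
(7,2): no bracket -> illegal
(7,3): no bracket -> illegal
W mobility = 8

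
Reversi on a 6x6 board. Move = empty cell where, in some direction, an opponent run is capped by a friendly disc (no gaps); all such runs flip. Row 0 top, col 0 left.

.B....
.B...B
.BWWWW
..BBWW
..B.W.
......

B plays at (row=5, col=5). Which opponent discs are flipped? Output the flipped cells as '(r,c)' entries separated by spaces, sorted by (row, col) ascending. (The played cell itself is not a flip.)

Dir NW: opp run (4,4) capped by B -> flip
Dir N: first cell '.' (not opp) -> no flip
Dir NE: edge -> no flip
Dir W: first cell '.' (not opp) -> no flip
Dir E: edge -> no flip
Dir SW: edge -> no flip
Dir S: edge -> no flip
Dir SE: edge -> no flip

Answer: (4,4)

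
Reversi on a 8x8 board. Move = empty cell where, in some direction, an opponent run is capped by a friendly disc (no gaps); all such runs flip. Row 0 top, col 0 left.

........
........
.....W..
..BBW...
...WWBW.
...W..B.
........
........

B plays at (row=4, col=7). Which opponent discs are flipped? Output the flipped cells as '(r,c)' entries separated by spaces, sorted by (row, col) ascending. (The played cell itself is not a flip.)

Dir NW: first cell '.' (not opp) -> no flip
Dir N: first cell '.' (not opp) -> no flip
Dir NE: edge -> no flip
Dir W: opp run (4,6) capped by B -> flip
Dir E: edge -> no flip
Dir SW: first cell 'B' (not opp) -> no flip
Dir S: first cell '.' (not opp) -> no flip
Dir SE: edge -> no flip

Answer: (4,6)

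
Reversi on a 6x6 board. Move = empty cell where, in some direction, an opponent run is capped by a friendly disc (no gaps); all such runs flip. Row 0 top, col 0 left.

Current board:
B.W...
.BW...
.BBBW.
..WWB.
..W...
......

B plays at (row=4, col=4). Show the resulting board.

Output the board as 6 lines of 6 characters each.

Answer: B.W...
.BW...
.BBBW.
..WBB.
..W.B.
......

Derivation:
Place B at (4,4); scan 8 dirs for brackets.
Dir NW: opp run (3,3) capped by B -> flip
Dir N: first cell 'B' (not opp) -> no flip
Dir NE: first cell '.' (not opp) -> no flip
Dir W: first cell '.' (not opp) -> no flip
Dir E: first cell '.' (not opp) -> no flip
Dir SW: first cell '.' (not opp) -> no flip
Dir S: first cell '.' (not opp) -> no flip
Dir SE: first cell '.' (not opp) -> no flip
All flips: (3,3)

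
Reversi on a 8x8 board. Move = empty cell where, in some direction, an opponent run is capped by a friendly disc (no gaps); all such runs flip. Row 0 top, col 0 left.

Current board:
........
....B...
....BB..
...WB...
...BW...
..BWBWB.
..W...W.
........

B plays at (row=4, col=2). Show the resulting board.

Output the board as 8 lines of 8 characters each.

Place B at (4,2); scan 8 dirs for brackets.
Dir NW: first cell '.' (not opp) -> no flip
Dir N: first cell '.' (not opp) -> no flip
Dir NE: opp run (3,3) capped by B -> flip
Dir W: first cell '.' (not opp) -> no flip
Dir E: first cell 'B' (not opp) -> no flip
Dir SW: first cell '.' (not opp) -> no flip
Dir S: first cell 'B' (not opp) -> no flip
Dir SE: opp run (5,3), next='.' -> no flip
All flips: (3,3)

Answer: ........
....B...
....BB..
...BB...
..BBW...
..BWBWB.
..W...W.
........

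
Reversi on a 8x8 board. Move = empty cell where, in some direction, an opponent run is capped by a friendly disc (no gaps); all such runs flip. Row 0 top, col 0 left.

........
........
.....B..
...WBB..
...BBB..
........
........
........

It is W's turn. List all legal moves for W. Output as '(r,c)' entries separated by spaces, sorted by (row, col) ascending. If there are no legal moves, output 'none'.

Answer: (3,6) (5,3) (5,5)

Derivation:
(1,4): no bracket -> illegal
(1,5): no bracket -> illegal
(1,6): no bracket -> illegal
(2,3): no bracket -> illegal
(2,4): no bracket -> illegal
(2,6): no bracket -> illegal
(3,2): no bracket -> illegal
(3,6): flips 2 -> legal
(4,2): no bracket -> illegal
(4,6): no bracket -> illegal
(5,2): no bracket -> illegal
(5,3): flips 1 -> legal
(5,4): no bracket -> illegal
(5,5): flips 1 -> legal
(5,6): no bracket -> illegal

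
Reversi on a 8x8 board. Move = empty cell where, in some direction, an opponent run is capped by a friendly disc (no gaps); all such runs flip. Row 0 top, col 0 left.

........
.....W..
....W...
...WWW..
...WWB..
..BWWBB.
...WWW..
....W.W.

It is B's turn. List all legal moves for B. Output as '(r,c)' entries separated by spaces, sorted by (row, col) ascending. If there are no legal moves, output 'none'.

Answer: (2,2) (2,3) (2,5) (4,2) (7,2) (7,3) (7,5)

Derivation:
(0,4): no bracket -> illegal
(0,5): no bracket -> illegal
(0,6): no bracket -> illegal
(1,3): no bracket -> illegal
(1,4): no bracket -> illegal
(1,6): no bracket -> illegal
(2,2): flips 2 -> legal
(2,3): flips 1 -> legal
(2,5): flips 3 -> legal
(2,6): no bracket -> illegal
(3,2): no bracket -> illegal
(3,6): no bracket -> illegal
(4,2): flips 2 -> legal
(4,6): no bracket -> illegal
(6,2): no bracket -> illegal
(6,6): no bracket -> illegal
(6,7): no bracket -> illegal
(7,2): flips 2 -> legal
(7,3): flips 1 -> legal
(7,5): flips 1 -> legal
(7,7): no bracket -> illegal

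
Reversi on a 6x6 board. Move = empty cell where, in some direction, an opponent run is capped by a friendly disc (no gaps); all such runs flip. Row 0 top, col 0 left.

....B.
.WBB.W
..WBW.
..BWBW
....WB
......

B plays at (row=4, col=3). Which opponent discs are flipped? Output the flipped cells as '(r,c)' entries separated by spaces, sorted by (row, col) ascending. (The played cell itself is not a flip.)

Answer: (3,3) (4,4)

Derivation:
Dir NW: first cell 'B' (not opp) -> no flip
Dir N: opp run (3,3) capped by B -> flip
Dir NE: first cell 'B' (not opp) -> no flip
Dir W: first cell '.' (not opp) -> no flip
Dir E: opp run (4,4) capped by B -> flip
Dir SW: first cell '.' (not opp) -> no flip
Dir S: first cell '.' (not opp) -> no flip
Dir SE: first cell '.' (not opp) -> no flip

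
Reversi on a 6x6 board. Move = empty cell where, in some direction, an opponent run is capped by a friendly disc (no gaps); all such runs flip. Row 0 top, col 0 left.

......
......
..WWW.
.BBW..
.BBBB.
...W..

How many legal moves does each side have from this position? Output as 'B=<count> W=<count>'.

-- B to move --
(1,1): flips 2 -> legal
(1,2): flips 1 -> legal
(1,3): flips 3 -> legal
(1,4): flips 1 -> legal
(1,5): flips 2 -> legal
(2,1): no bracket -> illegal
(2,5): no bracket -> illegal
(3,4): flips 1 -> legal
(3,5): no bracket -> illegal
(5,2): no bracket -> illegal
(5,4): no bracket -> illegal
B mobility = 6
-- W to move --
(2,0): flips 2 -> legal
(2,1): no bracket -> illegal
(3,0): flips 2 -> legal
(3,4): no bracket -> illegal
(3,5): flips 1 -> legal
(4,0): flips 1 -> legal
(4,5): no bracket -> illegal
(5,0): flips 2 -> legal
(5,1): flips 1 -> legal
(5,2): flips 2 -> legal
(5,4): no bracket -> illegal
(5,5): flips 1 -> legal
W mobility = 8

Answer: B=6 W=8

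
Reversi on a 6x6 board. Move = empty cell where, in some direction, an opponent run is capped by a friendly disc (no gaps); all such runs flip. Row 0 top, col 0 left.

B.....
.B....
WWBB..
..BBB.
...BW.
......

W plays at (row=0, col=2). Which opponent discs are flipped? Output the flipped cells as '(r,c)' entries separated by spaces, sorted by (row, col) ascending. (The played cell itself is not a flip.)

Answer: (1,1)

Derivation:
Dir NW: edge -> no flip
Dir N: edge -> no flip
Dir NE: edge -> no flip
Dir W: first cell '.' (not opp) -> no flip
Dir E: first cell '.' (not opp) -> no flip
Dir SW: opp run (1,1) capped by W -> flip
Dir S: first cell '.' (not opp) -> no flip
Dir SE: first cell '.' (not opp) -> no flip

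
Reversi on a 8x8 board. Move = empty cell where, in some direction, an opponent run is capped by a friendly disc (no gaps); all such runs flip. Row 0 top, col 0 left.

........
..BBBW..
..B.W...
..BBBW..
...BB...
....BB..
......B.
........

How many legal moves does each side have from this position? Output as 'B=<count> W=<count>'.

-- B to move --
(0,4): no bracket -> illegal
(0,5): no bracket -> illegal
(0,6): flips 2 -> legal
(1,6): flips 1 -> legal
(2,3): no bracket -> illegal
(2,5): no bracket -> illegal
(2,6): flips 1 -> legal
(3,6): flips 1 -> legal
(4,5): no bracket -> illegal
(4,6): flips 2 -> legal
B mobility = 5
-- W to move --
(0,1): no bracket -> illegal
(0,2): flips 1 -> legal
(0,3): no bracket -> illegal
(0,4): flips 1 -> legal
(0,5): no bracket -> illegal
(1,1): flips 3 -> legal
(2,1): no bracket -> illegal
(2,3): no bracket -> illegal
(2,5): no bracket -> illegal
(3,1): flips 3 -> legal
(4,1): no bracket -> illegal
(4,2): flips 1 -> legal
(4,5): no bracket -> illegal
(4,6): no bracket -> illegal
(5,2): no bracket -> illegal
(5,3): flips 1 -> legal
(5,6): no bracket -> illegal
(5,7): no bracket -> illegal
(6,3): no bracket -> illegal
(6,4): flips 3 -> legal
(6,5): no bracket -> illegal
(6,7): no bracket -> illegal
(7,5): no bracket -> illegal
(7,6): no bracket -> illegal
(7,7): no bracket -> illegal
W mobility = 7

Answer: B=5 W=7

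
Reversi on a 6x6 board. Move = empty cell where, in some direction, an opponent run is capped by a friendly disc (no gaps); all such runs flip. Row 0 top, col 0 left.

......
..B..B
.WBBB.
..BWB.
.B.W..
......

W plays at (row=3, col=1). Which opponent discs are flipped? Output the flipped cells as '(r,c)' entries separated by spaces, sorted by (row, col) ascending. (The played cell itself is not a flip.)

Dir NW: first cell '.' (not opp) -> no flip
Dir N: first cell 'W' (not opp) -> no flip
Dir NE: opp run (2,2), next='.' -> no flip
Dir W: first cell '.' (not opp) -> no flip
Dir E: opp run (3,2) capped by W -> flip
Dir SW: first cell '.' (not opp) -> no flip
Dir S: opp run (4,1), next='.' -> no flip
Dir SE: first cell '.' (not opp) -> no flip

Answer: (3,2)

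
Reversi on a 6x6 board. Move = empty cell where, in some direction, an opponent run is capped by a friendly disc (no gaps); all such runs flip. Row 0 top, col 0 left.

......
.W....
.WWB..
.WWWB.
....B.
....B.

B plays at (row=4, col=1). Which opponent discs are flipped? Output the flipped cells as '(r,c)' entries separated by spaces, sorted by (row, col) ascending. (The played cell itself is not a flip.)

Dir NW: first cell '.' (not opp) -> no flip
Dir N: opp run (3,1) (2,1) (1,1), next='.' -> no flip
Dir NE: opp run (3,2) capped by B -> flip
Dir W: first cell '.' (not opp) -> no flip
Dir E: first cell '.' (not opp) -> no flip
Dir SW: first cell '.' (not opp) -> no flip
Dir S: first cell '.' (not opp) -> no flip
Dir SE: first cell '.' (not opp) -> no flip

Answer: (3,2)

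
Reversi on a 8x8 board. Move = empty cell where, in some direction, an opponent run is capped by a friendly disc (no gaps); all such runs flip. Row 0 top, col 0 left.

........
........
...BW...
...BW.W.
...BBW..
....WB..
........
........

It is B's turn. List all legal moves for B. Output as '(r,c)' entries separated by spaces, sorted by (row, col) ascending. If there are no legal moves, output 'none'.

(1,3): no bracket -> illegal
(1,4): flips 2 -> legal
(1,5): flips 1 -> legal
(2,5): flips 2 -> legal
(2,6): no bracket -> illegal
(2,7): no bracket -> illegal
(3,5): flips 2 -> legal
(3,7): no bracket -> illegal
(4,6): flips 1 -> legal
(4,7): no bracket -> illegal
(5,3): flips 1 -> legal
(5,6): flips 2 -> legal
(6,3): no bracket -> illegal
(6,4): flips 1 -> legal
(6,5): flips 1 -> legal

Answer: (1,4) (1,5) (2,5) (3,5) (4,6) (5,3) (5,6) (6,4) (6,5)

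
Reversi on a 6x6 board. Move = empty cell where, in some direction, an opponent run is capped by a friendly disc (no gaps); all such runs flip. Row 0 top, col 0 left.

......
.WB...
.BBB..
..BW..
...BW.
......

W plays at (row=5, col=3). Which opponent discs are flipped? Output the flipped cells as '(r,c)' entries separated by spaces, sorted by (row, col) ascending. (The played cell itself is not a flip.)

Dir NW: first cell '.' (not opp) -> no flip
Dir N: opp run (4,3) capped by W -> flip
Dir NE: first cell 'W' (not opp) -> no flip
Dir W: first cell '.' (not opp) -> no flip
Dir E: first cell '.' (not opp) -> no flip
Dir SW: edge -> no flip
Dir S: edge -> no flip
Dir SE: edge -> no flip

Answer: (4,3)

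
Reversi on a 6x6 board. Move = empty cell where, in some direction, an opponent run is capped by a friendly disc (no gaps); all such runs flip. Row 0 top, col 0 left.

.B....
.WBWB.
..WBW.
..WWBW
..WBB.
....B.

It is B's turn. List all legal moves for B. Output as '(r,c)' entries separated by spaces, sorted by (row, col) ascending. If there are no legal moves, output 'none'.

(0,0): flips 3 -> legal
(0,2): no bracket -> illegal
(0,3): flips 1 -> legal
(0,4): no bracket -> illegal
(1,0): flips 1 -> legal
(1,5): no bracket -> illegal
(2,0): no bracket -> illegal
(2,1): flips 3 -> legal
(2,5): flips 1 -> legal
(3,1): flips 2 -> legal
(4,1): flips 2 -> legal
(4,5): no bracket -> illegal
(5,1): no bracket -> illegal
(5,2): flips 3 -> legal
(5,3): no bracket -> illegal

Answer: (0,0) (0,3) (1,0) (2,1) (2,5) (3,1) (4,1) (5,2)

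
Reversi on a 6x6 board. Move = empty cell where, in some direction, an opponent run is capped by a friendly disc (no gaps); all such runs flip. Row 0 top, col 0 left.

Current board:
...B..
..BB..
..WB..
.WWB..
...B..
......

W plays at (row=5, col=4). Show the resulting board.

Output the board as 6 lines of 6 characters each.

Answer: ...B..
..BB..
..WB..
.WWB..
...W..
....W.

Derivation:
Place W at (5,4); scan 8 dirs for brackets.
Dir NW: opp run (4,3) capped by W -> flip
Dir N: first cell '.' (not opp) -> no flip
Dir NE: first cell '.' (not opp) -> no flip
Dir W: first cell '.' (not opp) -> no flip
Dir E: first cell '.' (not opp) -> no flip
Dir SW: edge -> no flip
Dir S: edge -> no flip
Dir SE: edge -> no flip
All flips: (4,3)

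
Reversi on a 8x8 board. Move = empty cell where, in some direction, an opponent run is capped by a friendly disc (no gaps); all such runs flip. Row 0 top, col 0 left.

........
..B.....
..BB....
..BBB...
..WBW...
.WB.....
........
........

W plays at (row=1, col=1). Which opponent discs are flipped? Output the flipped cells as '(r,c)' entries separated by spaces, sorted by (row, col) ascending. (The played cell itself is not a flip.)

Answer: (2,2) (3,3)

Derivation:
Dir NW: first cell '.' (not opp) -> no flip
Dir N: first cell '.' (not opp) -> no flip
Dir NE: first cell '.' (not opp) -> no flip
Dir W: first cell '.' (not opp) -> no flip
Dir E: opp run (1,2), next='.' -> no flip
Dir SW: first cell '.' (not opp) -> no flip
Dir S: first cell '.' (not opp) -> no flip
Dir SE: opp run (2,2) (3,3) capped by W -> flip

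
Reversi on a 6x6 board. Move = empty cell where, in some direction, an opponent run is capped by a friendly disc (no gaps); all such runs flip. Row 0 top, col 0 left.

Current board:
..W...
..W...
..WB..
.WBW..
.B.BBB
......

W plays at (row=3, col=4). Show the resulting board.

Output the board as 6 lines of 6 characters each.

Place W at (3,4); scan 8 dirs for brackets.
Dir NW: opp run (2,3) capped by W -> flip
Dir N: first cell '.' (not opp) -> no flip
Dir NE: first cell '.' (not opp) -> no flip
Dir W: first cell 'W' (not opp) -> no flip
Dir E: first cell '.' (not opp) -> no flip
Dir SW: opp run (4,3), next='.' -> no flip
Dir S: opp run (4,4), next='.' -> no flip
Dir SE: opp run (4,5), next=edge -> no flip
All flips: (2,3)

Answer: ..W...
..W...
..WW..
.WBWW.
.B.BBB
......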